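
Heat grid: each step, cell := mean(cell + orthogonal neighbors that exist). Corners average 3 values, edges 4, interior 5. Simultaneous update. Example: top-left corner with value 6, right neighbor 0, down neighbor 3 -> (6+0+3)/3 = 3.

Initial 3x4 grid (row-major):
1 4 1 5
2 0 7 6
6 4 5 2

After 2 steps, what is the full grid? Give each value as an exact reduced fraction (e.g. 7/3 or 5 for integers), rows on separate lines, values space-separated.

Answer: 73/36 689/240 271/80 53/12
719/240 147/50 419/100 257/60
10/3 313/80 983/240 83/18

Derivation:
After step 1:
  7/3 3/2 17/4 4
  9/4 17/5 19/5 5
  4 15/4 9/2 13/3
After step 2:
  73/36 689/240 271/80 53/12
  719/240 147/50 419/100 257/60
  10/3 313/80 983/240 83/18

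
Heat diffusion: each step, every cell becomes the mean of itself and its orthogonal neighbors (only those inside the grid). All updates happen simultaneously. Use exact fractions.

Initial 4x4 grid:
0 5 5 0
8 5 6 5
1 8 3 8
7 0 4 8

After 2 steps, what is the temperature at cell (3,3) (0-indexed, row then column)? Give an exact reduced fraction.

Step 1: cell (3,3) = 20/3
Step 2: cell (3,3) = 197/36
Full grid after step 2:
  139/36 1109/240 953/240 145/36
  607/120 437/100 103/20 1133/240
  467/120 527/100 19/4 1393/240
  161/36 437/120 629/120 197/36

Answer: 197/36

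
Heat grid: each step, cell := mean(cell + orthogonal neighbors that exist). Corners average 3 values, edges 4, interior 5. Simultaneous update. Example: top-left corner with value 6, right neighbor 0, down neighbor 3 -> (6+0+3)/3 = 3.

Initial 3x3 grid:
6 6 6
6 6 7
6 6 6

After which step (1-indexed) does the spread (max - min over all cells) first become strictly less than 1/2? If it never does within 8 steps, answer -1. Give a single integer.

Answer: 1

Derivation:
Step 1: max=19/3, min=6, spread=1/3
  -> spread < 1/2 first at step 1
Step 2: max=1507/240, min=6, spread=67/240
Step 3: max=13397/2160, min=1207/200, spread=1807/10800
Step 4: max=5341963/864000, min=32761/5400, spread=33401/288000
Step 5: max=47885933/7776000, min=3283391/540000, spread=3025513/38880000
Step 6: max=19127326867/3110400000, min=175555949/28800000, spread=53531/995328
Step 7: max=1145776925849/186624000000, min=47447116051/7776000000, spread=450953/11943936
Step 8: max=68693543560603/11197440000000, min=5699728610519/933120000000, spread=3799043/143327232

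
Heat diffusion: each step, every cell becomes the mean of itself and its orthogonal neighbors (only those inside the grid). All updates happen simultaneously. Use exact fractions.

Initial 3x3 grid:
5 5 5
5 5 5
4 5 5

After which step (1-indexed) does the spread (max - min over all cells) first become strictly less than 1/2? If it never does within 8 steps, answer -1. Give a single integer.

Answer: 1

Derivation:
Step 1: max=5, min=14/3, spread=1/3
  -> spread < 1/2 first at step 1
Step 2: max=5, min=85/18, spread=5/18
Step 3: max=5, min=1039/216, spread=41/216
Step 4: max=1789/360, min=62669/12960, spread=347/2592
Step 5: max=17843/3600, min=3781063/777600, spread=2921/31104
Step 6: max=2134517/432000, min=227451461/46656000, spread=24611/373248
Step 7: max=47943259/9720000, min=13678077967/2799360000, spread=207329/4478976
Step 8: max=2553198401/518400000, min=821778047549/167961600000, spread=1746635/53747712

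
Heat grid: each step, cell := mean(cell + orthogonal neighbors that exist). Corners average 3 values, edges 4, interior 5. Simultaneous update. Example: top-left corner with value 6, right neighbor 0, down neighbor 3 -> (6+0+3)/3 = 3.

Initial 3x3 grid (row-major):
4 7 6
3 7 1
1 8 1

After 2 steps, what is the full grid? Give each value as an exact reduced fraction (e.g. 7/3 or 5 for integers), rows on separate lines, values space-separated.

Answer: 173/36 77/15 173/36
1057/240 459/100 339/80
4 1007/240 34/9

Derivation:
After step 1:
  14/3 6 14/3
  15/4 26/5 15/4
  4 17/4 10/3
After step 2:
  173/36 77/15 173/36
  1057/240 459/100 339/80
  4 1007/240 34/9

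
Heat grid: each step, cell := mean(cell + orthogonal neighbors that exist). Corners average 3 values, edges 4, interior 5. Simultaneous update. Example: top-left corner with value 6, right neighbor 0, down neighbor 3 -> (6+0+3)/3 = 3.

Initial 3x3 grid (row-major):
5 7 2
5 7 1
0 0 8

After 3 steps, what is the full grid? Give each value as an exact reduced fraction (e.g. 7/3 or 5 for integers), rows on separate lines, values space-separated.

Answer: 973/216 4399/960 1819/432
11897/2880 4709/1200 5821/1440
92/27 10387/2880 169/48

Derivation:
After step 1:
  17/3 21/4 10/3
  17/4 4 9/2
  5/3 15/4 3
After step 2:
  91/18 73/16 157/36
  187/48 87/20 89/24
  29/9 149/48 15/4
After step 3:
  973/216 4399/960 1819/432
  11897/2880 4709/1200 5821/1440
  92/27 10387/2880 169/48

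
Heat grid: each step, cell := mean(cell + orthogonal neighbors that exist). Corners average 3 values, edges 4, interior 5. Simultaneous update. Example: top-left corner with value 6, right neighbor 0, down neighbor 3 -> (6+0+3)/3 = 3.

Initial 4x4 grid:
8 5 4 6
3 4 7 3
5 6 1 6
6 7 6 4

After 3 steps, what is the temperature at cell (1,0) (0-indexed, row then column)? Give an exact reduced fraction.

Step 1: cell (1,0) = 5
Step 2: cell (1,0) = 61/12
Step 3: cell (1,0) = 9071/1800
Full grid after step 3:
  2239/432 35849/7200 7237/1440 10163/2160
  9071/1800 30353/6000 5533/1200 347/72
  3179/600 9899/2000 29681/6000 8069/1800
  433/80 12971/2400 34961/7200 10547/2160

Answer: 9071/1800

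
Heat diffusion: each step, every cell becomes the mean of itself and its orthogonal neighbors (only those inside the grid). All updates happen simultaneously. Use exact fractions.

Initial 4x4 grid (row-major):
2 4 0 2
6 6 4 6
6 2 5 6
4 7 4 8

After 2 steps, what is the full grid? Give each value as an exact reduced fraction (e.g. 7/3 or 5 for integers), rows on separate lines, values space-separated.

After step 1:
  4 3 5/2 8/3
  5 22/5 21/5 9/2
  9/2 26/5 21/5 25/4
  17/3 17/4 6 6
After step 2:
  4 139/40 371/120 29/9
  179/40 109/25 99/25 1057/240
  611/120 451/100 517/100 419/80
  173/36 1267/240 409/80 73/12

Answer: 4 139/40 371/120 29/9
179/40 109/25 99/25 1057/240
611/120 451/100 517/100 419/80
173/36 1267/240 409/80 73/12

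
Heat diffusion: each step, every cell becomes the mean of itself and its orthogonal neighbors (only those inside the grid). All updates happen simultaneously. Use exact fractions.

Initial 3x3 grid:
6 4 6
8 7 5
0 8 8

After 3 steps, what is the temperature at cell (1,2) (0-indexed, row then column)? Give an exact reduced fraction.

Answer: 14593/2400

Derivation:
Step 1: cell (1,2) = 13/2
Step 2: cell (1,2) = 249/40
Step 3: cell (1,2) = 14593/2400
Full grid after step 3:
  86/15 27761/4800 1421/240
  82033/14400 35771/6000 14593/2400
  779/135 86083/14400 1501/240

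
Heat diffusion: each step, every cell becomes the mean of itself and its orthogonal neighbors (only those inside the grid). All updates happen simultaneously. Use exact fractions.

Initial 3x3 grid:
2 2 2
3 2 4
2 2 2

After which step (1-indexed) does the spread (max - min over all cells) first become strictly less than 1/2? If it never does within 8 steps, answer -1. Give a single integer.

Step 1: max=8/3, min=2, spread=2/3
Step 2: max=313/120, min=79/36, spread=149/360
  -> spread < 1/2 first at step 2
Step 3: max=2663/1080, min=32537/14400, spread=8909/43200
Step 4: max=1053757/432000, min=297967/129600, spread=181601/1296000
Step 5: max=9351587/3888000, min=120147233/51840000, spread=13621781/155520000
Step 6: max=3724148113/1555200000, min=1089902503/466560000, spread=273419309/4665600000
Step 7: max=33343585583/13996800000, min=437254496297/186624000000, spread=21979934429/559872000000
Step 8: max=13312395223717/5598720000000, min=3948677541727/1679616000000, spread=450410253881/16796160000000

Answer: 2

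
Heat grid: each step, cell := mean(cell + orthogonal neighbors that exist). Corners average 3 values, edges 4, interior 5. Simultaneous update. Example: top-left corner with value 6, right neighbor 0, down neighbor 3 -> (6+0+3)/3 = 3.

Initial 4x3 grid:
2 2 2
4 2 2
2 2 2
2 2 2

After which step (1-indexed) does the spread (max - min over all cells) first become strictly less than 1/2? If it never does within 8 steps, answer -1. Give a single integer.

Answer: 3

Derivation:
Step 1: max=8/3, min=2, spread=2/3
Step 2: max=151/60, min=2, spread=31/60
Step 3: max=1291/540, min=2, spread=211/540
  -> spread < 1/2 first at step 3
Step 4: max=124897/54000, min=1847/900, spread=14077/54000
Step 5: max=1112407/486000, min=111683/54000, spread=5363/24300
Step 6: max=32900809/14580000, min=62869/30000, spread=93859/583200
Step 7: max=1959874481/874800000, min=102536467/48600000, spread=4568723/34992000
Step 8: max=116756435629/52488000000, min=3097618889/1458000000, spread=8387449/83980800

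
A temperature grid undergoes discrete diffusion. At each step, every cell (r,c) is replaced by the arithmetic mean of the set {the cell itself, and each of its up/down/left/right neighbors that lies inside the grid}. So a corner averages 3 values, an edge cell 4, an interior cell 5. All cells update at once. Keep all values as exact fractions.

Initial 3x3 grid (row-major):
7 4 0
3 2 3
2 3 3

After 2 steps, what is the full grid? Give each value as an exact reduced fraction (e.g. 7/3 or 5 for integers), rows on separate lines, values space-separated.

After step 1:
  14/3 13/4 7/3
  7/2 3 2
  8/3 5/2 3
After step 2:
  137/36 53/16 91/36
  83/24 57/20 31/12
  26/9 67/24 5/2

Answer: 137/36 53/16 91/36
83/24 57/20 31/12
26/9 67/24 5/2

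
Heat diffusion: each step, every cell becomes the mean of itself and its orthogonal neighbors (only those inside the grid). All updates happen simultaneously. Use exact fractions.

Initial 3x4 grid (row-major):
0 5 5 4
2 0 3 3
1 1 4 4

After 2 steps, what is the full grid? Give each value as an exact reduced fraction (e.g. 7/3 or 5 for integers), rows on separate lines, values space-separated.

Answer: 67/36 677/240 55/16 47/12
397/240 199/100 319/100 85/24
43/36 241/120 67/24 61/18

Derivation:
After step 1:
  7/3 5/2 17/4 4
  3/4 11/5 3 7/2
  4/3 3/2 3 11/3
After step 2:
  67/36 677/240 55/16 47/12
  397/240 199/100 319/100 85/24
  43/36 241/120 67/24 61/18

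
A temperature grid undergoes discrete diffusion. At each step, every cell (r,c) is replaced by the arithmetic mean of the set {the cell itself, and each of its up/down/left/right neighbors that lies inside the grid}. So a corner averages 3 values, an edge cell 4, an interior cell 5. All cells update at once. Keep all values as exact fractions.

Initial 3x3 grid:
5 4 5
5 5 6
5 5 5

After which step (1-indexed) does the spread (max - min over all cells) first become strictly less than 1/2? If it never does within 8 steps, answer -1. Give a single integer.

Answer: 2

Derivation:
Step 1: max=16/3, min=14/3, spread=2/3
Step 2: max=187/36, min=173/36, spread=7/18
  -> spread < 1/2 first at step 2
Step 3: max=2221/432, min=2099/432, spread=61/216
Step 4: max=26431/5184, min=25409/5184, spread=511/2592
Step 5: max=315349/62208, min=306731/62208, spread=4309/31104
Step 6: max=3768775/746496, min=3696185/746496, spread=36295/373248
Step 7: max=45095533/8957952, min=44483987/8957952, spread=305773/4478976
Step 8: max=540053071/107495424, min=534901169/107495424, spread=2575951/53747712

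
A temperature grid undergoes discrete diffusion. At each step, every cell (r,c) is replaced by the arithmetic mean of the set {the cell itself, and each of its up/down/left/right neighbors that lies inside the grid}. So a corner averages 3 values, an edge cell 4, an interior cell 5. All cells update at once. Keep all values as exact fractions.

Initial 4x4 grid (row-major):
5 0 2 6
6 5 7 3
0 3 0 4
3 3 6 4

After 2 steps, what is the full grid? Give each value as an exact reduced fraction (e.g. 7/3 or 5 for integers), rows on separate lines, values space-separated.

Answer: 32/9 877/240 829/240 149/36
223/60 84/25 407/100 889/240
14/5 343/100 78/25 197/48
35/12 14/5 47/12 32/9

Derivation:
After step 1:
  11/3 3 15/4 11/3
  4 21/5 17/5 5
  3 11/5 4 11/4
  2 15/4 13/4 14/3
After step 2:
  32/9 877/240 829/240 149/36
  223/60 84/25 407/100 889/240
  14/5 343/100 78/25 197/48
  35/12 14/5 47/12 32/9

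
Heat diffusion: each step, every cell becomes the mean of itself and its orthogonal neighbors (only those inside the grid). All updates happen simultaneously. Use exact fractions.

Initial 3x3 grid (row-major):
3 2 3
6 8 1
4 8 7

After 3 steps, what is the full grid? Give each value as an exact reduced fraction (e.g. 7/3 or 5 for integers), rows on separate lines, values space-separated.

Answer: 1865/432 3007/720 553/144
14713/2880 1907/400 13403/2880
67/12 16223/2880 1127/216

Derivation:
After step 1:
  11/3 4 2
  21/4 5 19/4
  6 27/4 16/3
After step 2:
  155/36 11/3 43/12
  239/48 103/20 205/48
  6 277/48 101/18
After step 3:
  1865/432 3007/720 553/144
  14713/2880 1907/400 13403/2880
  67/12 16223/2880 1127/216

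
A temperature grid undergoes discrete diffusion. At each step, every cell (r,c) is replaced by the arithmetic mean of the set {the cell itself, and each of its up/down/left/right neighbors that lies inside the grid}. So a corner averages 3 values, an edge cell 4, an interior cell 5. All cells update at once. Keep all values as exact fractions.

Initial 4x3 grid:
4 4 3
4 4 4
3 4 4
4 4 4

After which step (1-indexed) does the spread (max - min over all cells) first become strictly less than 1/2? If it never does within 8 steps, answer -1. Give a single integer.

Step 1: max=4, min=11/3, spread=1/3
  -> spread < 1/2 first at step 1
Step 2: max=4, min=67/18, spread=5/18
Step 3: max=2821/720, min=4109/1080, spread=49/432
Step 4: max=84431/21600, min=493931/129600, spread=2531/25920
Step 5: max=838609/216000, min=198246911/51840000, spread=3019249/51840000
Step 6: max=75360949/19440000, min=198483289/51840000, spread=297509/6220800
Step 7: max=1127714479/291600000, min=715339200791/186624000000, spread=6398065769/186624000000
Step 8: max=45066621049/11664000000, min=2146750535227/559872000000, spread=131578201/4478976000

Answer: 1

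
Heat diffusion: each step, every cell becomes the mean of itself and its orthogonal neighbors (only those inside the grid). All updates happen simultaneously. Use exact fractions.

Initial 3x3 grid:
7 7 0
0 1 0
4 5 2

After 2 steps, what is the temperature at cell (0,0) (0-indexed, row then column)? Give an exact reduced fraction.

Step 1: cell (0,0) = 14/3
Step 2: cell (0,0) = 137/36
Full grid after step 2:
  137/36 267/80 41/18
  199/60 131/50 481/240
  3 41/15 73/36

Answer: 137/36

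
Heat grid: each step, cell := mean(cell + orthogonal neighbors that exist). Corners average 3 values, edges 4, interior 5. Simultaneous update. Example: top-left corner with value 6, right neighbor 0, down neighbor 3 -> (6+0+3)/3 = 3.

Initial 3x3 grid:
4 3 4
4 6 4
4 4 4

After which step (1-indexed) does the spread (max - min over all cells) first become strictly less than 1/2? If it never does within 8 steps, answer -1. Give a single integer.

Step 1: max=9/2, min=11/3, spread=5/6
Step 2: max=439/100, min=947/240, spread=533/1200
  -> spread < 1/2 first at step 2
Step 3: max=10339/2400, min=8767/2160, spread=5381/21600
Step 4: max=45887/10800, min=3544523/864000, spread=126437/864000
Step 5: max=36557351/8640000, min=32171143/7776000, spread=7304729/77760000
Step 6: max=54566111/12960000, min=12907051907/3110400000, spread=188814733/3110400000
Step 7: max=43578063353/10368000000, min=116528289487/27993600000, spread=11324815661/279936000000
Step 8: max=587129609947/139968000000, min=46664448491963/11197440000000, spread=101973434599/3732480000000

Answer: 2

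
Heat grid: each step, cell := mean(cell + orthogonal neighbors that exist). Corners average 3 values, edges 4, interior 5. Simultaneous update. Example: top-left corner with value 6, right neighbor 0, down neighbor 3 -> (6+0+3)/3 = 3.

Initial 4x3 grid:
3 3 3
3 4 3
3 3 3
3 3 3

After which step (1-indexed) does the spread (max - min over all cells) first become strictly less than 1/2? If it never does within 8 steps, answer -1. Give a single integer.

Step 1: max=13/4, min=3, spread=1/4
  -> spread < 1/2 first at step 1
Step 2: max=323/100, min=3, spread=23/100
Step 3: max=15211/4800, min=1213/400, spread=131/960
Step 4: max=136151/43200, min=21991/7200, spread=841/8640
Step 5: max=54382051/17280000, min=4413373/1440000, spread=56863/691200
Step 6: max=488094341/155520000, min=39869543/12960000, spread=386393/6220800
Step 7: max=195017723131/62208000000, min=15972358813/5184000000, spread=26795339/497664000
Step 8: max=11681255714129/3732480000000, min=960206149667/311040000000, spread=254051069/5971968000

Answer: 1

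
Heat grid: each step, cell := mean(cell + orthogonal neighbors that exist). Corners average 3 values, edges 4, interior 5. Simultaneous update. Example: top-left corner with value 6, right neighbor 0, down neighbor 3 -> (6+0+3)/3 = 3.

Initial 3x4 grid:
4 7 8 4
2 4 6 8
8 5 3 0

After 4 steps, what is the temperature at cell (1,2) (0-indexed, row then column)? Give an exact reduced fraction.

Answer: 903371/180000

Derivation:
Step 1: cell (1,2) = 29/5
Step 2: cell (1,2) = 497/100
Step 3: cell (1,2) = 1943/375
Step 4: cell (1,2) = 903371/180000
Full grid after step 4:
  327731/64800 140179/27000 293983/54000 349771/64800
  2098999/432000 904271/180000 903371/180000 2197099/432000
  34409/7200 84911/18000 255733/54000 301321/64800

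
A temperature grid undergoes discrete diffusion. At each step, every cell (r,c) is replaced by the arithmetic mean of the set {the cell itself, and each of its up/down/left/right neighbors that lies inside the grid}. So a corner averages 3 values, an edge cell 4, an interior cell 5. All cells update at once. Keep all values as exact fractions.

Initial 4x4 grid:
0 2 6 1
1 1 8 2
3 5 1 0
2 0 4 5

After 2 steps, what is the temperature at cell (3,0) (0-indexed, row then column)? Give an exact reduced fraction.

Step 1: cell (3,0) = 5/3
Step 2: cell (3,0) = 43/18
Full grid after step 2:
  3/2 109/40 131/40 10/3
  21/10 5/2 88/25 227/80
  23/12 29/10 137/50 227/80
  43/18 107/48 237/80 5/2

Answer: 43/18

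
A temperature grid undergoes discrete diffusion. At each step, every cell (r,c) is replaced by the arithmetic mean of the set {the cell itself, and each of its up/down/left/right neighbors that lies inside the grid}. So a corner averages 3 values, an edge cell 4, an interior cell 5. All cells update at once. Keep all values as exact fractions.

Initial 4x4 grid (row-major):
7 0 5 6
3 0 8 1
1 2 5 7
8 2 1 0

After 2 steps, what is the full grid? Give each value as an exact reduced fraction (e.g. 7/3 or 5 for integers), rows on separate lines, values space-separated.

After step 1:
  10/3 3 19/4 4
  11/4 13/5 19/5 11/2
  7/2 2 23/5 13/4
  11/3 13/4 2 8/3
After step 2:
  109/36 821/240 311/80 19/4
  731/240 283/100 17/4 331/80
  143/48 319/100 313/100 961/240
  125/36 131/48 751/240 95/36

Answer: 109/36 821/240 311/80 19/4
731/240 283/100 17/4 331/80
143/48 319/100 313/100 961/240
125/36 131/48 751/240 95/36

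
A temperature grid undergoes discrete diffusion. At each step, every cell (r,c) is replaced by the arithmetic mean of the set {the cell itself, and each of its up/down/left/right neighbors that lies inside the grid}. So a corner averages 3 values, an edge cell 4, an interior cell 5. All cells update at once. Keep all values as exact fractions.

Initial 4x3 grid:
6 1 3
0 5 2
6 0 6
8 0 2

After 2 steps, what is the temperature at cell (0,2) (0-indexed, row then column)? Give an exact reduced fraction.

Answer: 13/4

Derivation:
Step 1: cell (0,2) = 2
Step 2: cell (0,2) = 13/4
Full grid after step 2:
  31/9 581/240 13/4
  701/240 17/5 101/40
  949/240 27/10 377/120
  32/9 397/120 23/9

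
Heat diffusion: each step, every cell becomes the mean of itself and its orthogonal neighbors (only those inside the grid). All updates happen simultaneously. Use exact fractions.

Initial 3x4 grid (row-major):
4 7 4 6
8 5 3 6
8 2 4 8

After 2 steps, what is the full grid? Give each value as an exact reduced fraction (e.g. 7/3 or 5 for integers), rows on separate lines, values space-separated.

After step 1:
  19/3 5 5 16/3
  25/4 5 22/5 23/4
  6 19/4 17/4 6
After step 2:
  211/36 16/3 74/15 193/36
  283/48 127/25 122/25 1289/240
  17/3 5 97/20 16/3

Answer: 211/36 16/3 74/15 193/36
283/48 127/25 122/25 1289/240
17/3 5 97/20 16/3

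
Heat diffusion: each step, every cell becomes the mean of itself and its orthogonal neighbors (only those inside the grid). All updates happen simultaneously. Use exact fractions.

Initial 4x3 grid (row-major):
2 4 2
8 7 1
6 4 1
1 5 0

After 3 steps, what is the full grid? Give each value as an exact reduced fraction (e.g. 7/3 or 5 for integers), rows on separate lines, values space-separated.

After step 1:
  14/3 15/4 7/3
  23/4 24/5 11/4
  19/4 23/5 3/2
  4 5/2 2
After step 2:
  85/18 311/80 53/18
  599/120 433/100 683/240
  191/40 363/100 217/80
  15/4 131/40 2
After step 3:
  9793/2160 19061/4800 871/270
  16937/3600 3937/1000 23099/7200
  643/150 7489/2000 6713/2400
  59/15 2531/800 213/80

Answer: 9793/2160 19061/4800 871/270
16937/3600 3937/1000 23099/7200
643/150 7489/2000 6713/2400
59/15 2531/800 213/80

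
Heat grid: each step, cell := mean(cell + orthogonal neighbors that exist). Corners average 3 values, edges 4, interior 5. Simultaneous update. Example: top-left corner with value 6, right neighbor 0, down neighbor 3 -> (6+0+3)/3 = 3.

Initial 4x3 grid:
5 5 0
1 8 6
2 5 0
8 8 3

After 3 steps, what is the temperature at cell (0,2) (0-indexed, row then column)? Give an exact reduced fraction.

Step 1: cell (0,2) = 11/3
Step 2: cell (0,2) = 35/9
Step 3: cell (0,2) = 865/216
Full grid after step 3:
  895/216 29651/7200 865/216
  15473/3600 12739/3000 3587/900
  1877/400 3371/750 3767/900
  301/60 4367/900 2389/540

Answer: 865/216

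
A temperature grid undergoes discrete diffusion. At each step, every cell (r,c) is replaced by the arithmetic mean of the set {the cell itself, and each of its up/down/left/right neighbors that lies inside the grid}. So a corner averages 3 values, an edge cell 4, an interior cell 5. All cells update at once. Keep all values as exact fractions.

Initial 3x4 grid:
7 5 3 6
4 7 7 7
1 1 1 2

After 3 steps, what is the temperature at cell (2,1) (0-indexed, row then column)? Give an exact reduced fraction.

Answer: 8401/2400

Derivation:
Step 1: cell (2,1) = 5/2
Step 2: cell (2,1) = 241/80
Step 3: cell (2,1) = 8401/2400
Full grid after step 3:
  5269/1080 36353/7200 36923/7200 2221/432
  61231/14400 25949/6000 13577/3000 33613/7200
  619/180 8401/2400 26873/7200 1735/432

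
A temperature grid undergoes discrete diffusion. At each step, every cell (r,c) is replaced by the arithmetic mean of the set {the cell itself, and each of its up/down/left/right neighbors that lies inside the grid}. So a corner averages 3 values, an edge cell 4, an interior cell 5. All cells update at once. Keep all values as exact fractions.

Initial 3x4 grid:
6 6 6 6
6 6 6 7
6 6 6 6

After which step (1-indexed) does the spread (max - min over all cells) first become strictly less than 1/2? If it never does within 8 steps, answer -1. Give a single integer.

Answer: 1

Derivation:
Step 1: max=19/3, min=6, spread=1/3
  -> spread < 1/2 first at step 1
Step 2: max=1507/240, min=6, spread=67/240
Step 3: max=13397/2160, min=6, spread=437/2160
Step 4: max=5341531/864000, min=6009/1000, spread=29951/172800
Step 5: max=47871821/7776000, min=20329/3375, spread=206761/1555200
Step 6: max=19118595571/3110400000, min=32565671/5400000, spread=14430763/124416000
Step 7: max=1144851741689/186624000000, min=2609652727/432000000, spread=139854109/1492992000
Step 8: max=68607111890251/11197440000000, min=235131228977/38880000000, spread=7114543559/89579520000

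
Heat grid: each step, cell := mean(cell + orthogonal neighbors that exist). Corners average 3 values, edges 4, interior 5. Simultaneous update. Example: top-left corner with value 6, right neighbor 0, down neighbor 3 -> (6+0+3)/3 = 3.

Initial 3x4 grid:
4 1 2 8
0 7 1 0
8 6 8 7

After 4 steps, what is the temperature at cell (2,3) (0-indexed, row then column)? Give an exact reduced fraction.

Answer: 32429/7200

Derivation:
Step 1: cell (2,3) = 5
Step 2: cell (2,3) = 29/6
Step 3: cell (2,3) = 3397/720
Step 4: cell (2,3) = 32429/7200
Full grid after step 4:
  469817/129600 94229/27000 197123/54000 29617/8100
  3469973/864000 1503997/360000 729461/180000 891947/216000
  606167/129600 1000957/216000 338039/72000 32429/7200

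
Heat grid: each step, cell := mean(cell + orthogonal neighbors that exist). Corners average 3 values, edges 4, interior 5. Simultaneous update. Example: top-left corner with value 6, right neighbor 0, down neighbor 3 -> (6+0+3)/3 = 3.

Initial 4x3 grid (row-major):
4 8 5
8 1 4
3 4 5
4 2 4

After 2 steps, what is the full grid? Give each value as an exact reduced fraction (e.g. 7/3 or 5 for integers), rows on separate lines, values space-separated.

Answer: 91/18 131/24 167/36
245/48 81/20 14/3
59/16 41/10 11/3
15/4 79/24 137/36

Derivation:
After step 1:
  20/3 9/2 17/3
  4 5 15/4
  19/4 3 17/4
  3 7/2 11/3
After step 2:
  91/18 131/24 167/36
  245/48 81/20 14/3
  59/16 41/10 11/3
  15/4 79/24 137/36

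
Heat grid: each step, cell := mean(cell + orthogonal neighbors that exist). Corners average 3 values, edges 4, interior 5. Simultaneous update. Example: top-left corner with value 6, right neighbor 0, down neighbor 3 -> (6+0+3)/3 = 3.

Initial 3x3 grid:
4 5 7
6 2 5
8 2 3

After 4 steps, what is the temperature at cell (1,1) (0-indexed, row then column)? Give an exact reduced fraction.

Answer: 160807/36000

Derivation:
Step 1: cell (1,1) = 4
Step 2: cell (1,1) = 43/10
Step 3: cell (1,1) = 2681/600
Step 4: cell (1,1) = 160807/36000
Full grid after step 4:
  20401/4320 401911/86400 117661/25920
  24971/5400 160807/36000 251549/57600
  116021/25920 747197/172800 27179/6480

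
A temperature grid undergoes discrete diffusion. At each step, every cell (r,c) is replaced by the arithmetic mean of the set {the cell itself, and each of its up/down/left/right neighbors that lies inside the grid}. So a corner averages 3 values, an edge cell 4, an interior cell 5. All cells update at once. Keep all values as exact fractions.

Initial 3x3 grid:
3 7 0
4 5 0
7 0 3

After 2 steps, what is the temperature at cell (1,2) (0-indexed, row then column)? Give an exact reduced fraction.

Answer: 32/15

Derivation:
Step 1: cell (1,2) = 2
Step 2: cell (1,2) = 32/15
Full grid after step 2:
  79/18 279/80 97/36
  977/240 349/100 32/15
  73/18 697/240 9/4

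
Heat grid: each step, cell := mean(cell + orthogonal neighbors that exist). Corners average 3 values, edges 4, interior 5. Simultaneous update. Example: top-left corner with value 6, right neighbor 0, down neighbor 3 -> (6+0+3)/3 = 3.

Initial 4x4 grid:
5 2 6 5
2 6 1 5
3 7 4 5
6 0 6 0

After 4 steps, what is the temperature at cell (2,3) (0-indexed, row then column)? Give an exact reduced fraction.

Step 1: cell (2,3) = 7/2
Step 2: cell (2,3) = 473/120
Step 3: cell (2,3) = 2749/720
Step 4: cell (2,3) = 421799/108000
Full grid after step 4:
  16991/4320 95917/24000 902381/216000 272681/64800
  141533/36000 80311/20000 734183/180000 444703/108000
  141397/36000 79483/20000 702379/180000 421799/108000
  84959/21600 30691/8000 822793/216000 48017/12960

Answer: 421799/108000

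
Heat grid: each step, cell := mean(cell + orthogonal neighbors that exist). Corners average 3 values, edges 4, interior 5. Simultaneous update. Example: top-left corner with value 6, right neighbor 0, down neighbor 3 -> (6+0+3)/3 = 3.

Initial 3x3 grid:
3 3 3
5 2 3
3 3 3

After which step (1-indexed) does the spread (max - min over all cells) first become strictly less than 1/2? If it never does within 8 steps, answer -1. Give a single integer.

Step 1: max=11/3, min=11/4, spread=11/12
Step 2: max=827/240, min=17/6, spread=49/80
Step 3: max=442/135, min=13913/4800, spread=16223/43200
  -> spread < 1/2 first at step 3
Step 4: max=2784683/864000, min=64279/21600, spread=213523/864000
Step 5: max=769979/243000, min=51925417/17280000, spread=25457807/155520000
Step 6: max=9795864347/3110400000, min=78758837/25920000, spread=344803907/3110400000
Step 7: max=5470725697/1749600000, min=63266400851/20736000000, spread=42439400063/559872000000
Step 8: max=34918331094923/11197440000000, min=11441576875391/3732480000000, spread=3799043/71663616

Answer: 3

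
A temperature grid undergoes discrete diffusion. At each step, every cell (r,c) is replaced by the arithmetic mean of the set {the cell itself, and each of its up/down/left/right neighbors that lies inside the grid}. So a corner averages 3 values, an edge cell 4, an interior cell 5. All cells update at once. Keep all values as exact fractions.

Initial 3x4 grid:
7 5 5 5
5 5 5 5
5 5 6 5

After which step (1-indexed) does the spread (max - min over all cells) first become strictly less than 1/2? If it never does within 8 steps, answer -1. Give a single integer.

Step 1: max=17/3, min=5, spread=2/3
Step 2: max=50/9, min=5, spread=5/9
Step 3: max=581/108, min=1837/360, spread=299/1080
  -> spread < 1/2 first at step 3
Step 4: max=346777/64800, min=55247/10800, spread=3059/12960
Step 5: max=20618333/3888000, min=16671859/3240000, spread=3060511/19440000
Step 6: max=1233555727/233280000, min=25078349/4860000, spread=1191799/9331200
Step 7: max=73757396693/13996800000, min=60292533079/11664000000, spread=7031784991/69984000000
Step 8: max=4417687154287/839808000000, min=3624256782011/699840000000, spread=342895079369/4199040000000

Answer: 3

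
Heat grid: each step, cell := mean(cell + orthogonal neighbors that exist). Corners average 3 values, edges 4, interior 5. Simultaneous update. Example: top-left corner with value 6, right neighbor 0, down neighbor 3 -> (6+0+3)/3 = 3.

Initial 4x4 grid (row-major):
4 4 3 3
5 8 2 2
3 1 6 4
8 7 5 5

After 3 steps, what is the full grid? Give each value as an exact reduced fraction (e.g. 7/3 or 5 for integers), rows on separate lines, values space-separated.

Answer: 118/27 30527/7200 25183/7200 7147/2160
33737/7200 6281/1500 23737/6000 12239/3600
3809/800 9653/2000 6337/1500 15059/3600
755/144 5971/1200 17789/3600 1217/270

Derivation:
After step 1:
  13/3 19/4 3 8/3
  5 4 21/5 11/4
  17/4 5 18/5 17/4
  6 21/4 23/4 14/3
After step 2:
  169/36 193/48 877/240 101/36
  211/48 459/100 351/100 52/15
  81/16 221/50 114/25 229/60
  31/6 11/2 289/60 44/9
After step 3:
  118/27 30527/7200 25183/7200 7147/2160
  33737/7200 6281/1500 23737/6000 12239/3600
  3809/800 9653/2000 6337/1500 15059/3600
  755/144 5971/1200 17789/3600 1217/270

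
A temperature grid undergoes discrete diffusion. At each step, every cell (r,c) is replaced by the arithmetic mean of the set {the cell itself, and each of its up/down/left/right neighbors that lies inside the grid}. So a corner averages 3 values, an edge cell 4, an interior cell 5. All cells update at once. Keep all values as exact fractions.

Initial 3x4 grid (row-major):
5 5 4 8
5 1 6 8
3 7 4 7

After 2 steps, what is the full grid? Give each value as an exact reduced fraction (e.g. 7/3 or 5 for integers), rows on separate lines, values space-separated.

After step 1:
  5 15/4 23/4 20/3
  7/2 24/5 23/5 29/4
  5 15/4 6 19/3
After step 2:
  49/12 193/40 623/120 59/9
  183/40 102/25 142/25 497/80
  49/12 391/80 1241/240 235/36

Answer: 49/12 193/40 623/120 59/9
183/40 102/25 142/25 497/80
49/12 391/80 1241/240 235/36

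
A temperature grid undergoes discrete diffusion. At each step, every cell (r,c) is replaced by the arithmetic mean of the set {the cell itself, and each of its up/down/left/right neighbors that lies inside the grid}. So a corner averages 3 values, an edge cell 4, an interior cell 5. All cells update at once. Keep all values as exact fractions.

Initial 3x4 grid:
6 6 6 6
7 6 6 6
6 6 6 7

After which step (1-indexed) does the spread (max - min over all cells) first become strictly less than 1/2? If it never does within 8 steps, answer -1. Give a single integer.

Answer: 1

Derivation:
Step 1: max=19/3, min=6, spread=1/3
  -> spread < 1/2 first at step 1
Step 2: max=1507/240, min=6, spread=67/240
Step 3: max=6721/1080, min=875/144, spread=317/2160
Step 4: max=5353051/864000, min=73123/12000, spread=17639/172800
Step 5: max=48132641/7776000, min=15842087/2592000, spread=30319/388800
Step 6: max=2882312959/466560000, min=952546853/155520000, spread=61681/1166400
Step 7: max=172841426981/27993600000, min=706078567/115200000, spread=1580419/34992000
Step 8: max=10361102194879/1679616000000, min=3434880014293/559872000000, spread=7057769/209952000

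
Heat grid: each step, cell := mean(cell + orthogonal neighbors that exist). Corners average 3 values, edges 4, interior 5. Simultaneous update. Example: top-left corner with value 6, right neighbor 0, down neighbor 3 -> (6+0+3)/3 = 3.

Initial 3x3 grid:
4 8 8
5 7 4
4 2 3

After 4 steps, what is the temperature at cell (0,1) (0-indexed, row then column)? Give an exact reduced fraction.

Answer: 4824953/864000

Derivation:
Step 1: cell (0,1) = 27/4
Step 2: cell (0,1) = 1457/240
Step 3: cell (0,1) = 84499/14400
Step 4: cell (0,1) = 4824953/864000
Full grid after step 4:
  713009/129600 4824953/864000 730259/129600
  1082957/216000 204829/40000 2214539/432000
  74623/16200 15388/3375 101039/21600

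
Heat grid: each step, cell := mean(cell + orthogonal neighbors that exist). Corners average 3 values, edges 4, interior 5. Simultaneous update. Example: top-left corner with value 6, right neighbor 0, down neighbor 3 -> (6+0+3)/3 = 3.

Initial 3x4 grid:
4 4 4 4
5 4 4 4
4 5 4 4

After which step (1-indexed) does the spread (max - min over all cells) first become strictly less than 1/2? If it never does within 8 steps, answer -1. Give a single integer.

Step 1: max=14/3, min=4, spread=2/3
Step 2: max=353/80, min=4, spread=33/80
  -> spread < 1/2 first at step 2
Step 3: max=9499/2160, min=4, spread=859/2160
Step 4: max=560003/129600, min=7279/1800, spread=7183/25920
Step 5: max=33443077/7776000, min=438211/108000, spread=378377/1555200
Step 6: max=1991901623/466560000, min=4409789/1080000, spread=3474911/18662400
Step 7: max=119057200357/27993600000, min=398253989/97200000, spread=174402061/1119744000
Step 8: max=7115748566063/1679616000000, min=47967816727/11664000000, spread=1667063659/13436928000

Answer: 2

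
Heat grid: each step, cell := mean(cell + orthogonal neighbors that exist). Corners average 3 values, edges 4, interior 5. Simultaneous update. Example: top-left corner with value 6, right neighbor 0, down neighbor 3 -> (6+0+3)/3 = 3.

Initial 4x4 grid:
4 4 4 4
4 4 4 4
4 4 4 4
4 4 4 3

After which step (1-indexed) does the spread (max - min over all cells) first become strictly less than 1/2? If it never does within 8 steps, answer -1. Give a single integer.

Answer: 1

Derivation:
Step 1: max=4, min=11/3, spread=1/3
  -> spread < 1/2 first at step 1
Step 2: max=4, min=67/18, spread=5/18
Step 3: max=4, min=823/216, spread=41/216
Step 4: max=4, min=24877/6480, spread=1043/6480
Step 5: max=4, min=752047/194400, spread=25553/194400
Step 6: max=71921/18000, min=22656541/5832000, spread=645863/5832000
Step 7: max=479029/120000, min=682198309/174960000, spread=16225973/174960000
Step 8: max=215299/54000, min=20517722017/5248800000, spread=409340783/5248800000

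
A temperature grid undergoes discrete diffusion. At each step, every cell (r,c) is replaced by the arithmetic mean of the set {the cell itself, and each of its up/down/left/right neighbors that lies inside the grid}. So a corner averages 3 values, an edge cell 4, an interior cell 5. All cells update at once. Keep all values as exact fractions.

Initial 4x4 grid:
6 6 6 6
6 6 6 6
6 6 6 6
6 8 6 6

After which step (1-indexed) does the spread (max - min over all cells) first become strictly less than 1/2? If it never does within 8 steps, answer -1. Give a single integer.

Answer: 3

Derivation:
Step 1: max=20/3, min=6, spread=2/3
Step 2: max=391/60, min=6, spread=31/60
Step 3: max=3451/540, min=6, spread=211/540
  -> spread < 1/2 first at step 3
Step 4: max=340843/54000, min=6, spread=16843/54000
Step 5: max=3054643/486000, min=27079/4500, spread=130111/486000
Step 6: max=91122367/14580000, min=1627159/270000, spread=3255781/14580000
Step 7: max=2724753691/437400000, min=1631107/270000, spread=82360351/437400000
Step 8: max=81483316891/13122000000, min=294106441/48600000, spread=2074577821/13122000000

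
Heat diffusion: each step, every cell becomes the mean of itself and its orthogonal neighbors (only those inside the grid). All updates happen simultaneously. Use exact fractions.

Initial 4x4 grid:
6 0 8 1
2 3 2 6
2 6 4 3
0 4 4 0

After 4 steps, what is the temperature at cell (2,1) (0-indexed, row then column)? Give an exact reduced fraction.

Answer: 37847/12000

Derivation:
Step 1: cell (2,1) = 19/5
Step 2: cell (2,1) = 81/25
Step 3: cell (2,1) = 6637/2000
Step 4: cell (2,1) = 37847/12000
Full grid after step 4:
  42461/12960 361961/108000 14783/4000 3149/864
  667537/216000 614527/180000 208019/60000 262249/72000
  220763/72000 37847/12000 122359/36000 715259/216000
  63349/21600 6213/2000 169781/54000 208157/64800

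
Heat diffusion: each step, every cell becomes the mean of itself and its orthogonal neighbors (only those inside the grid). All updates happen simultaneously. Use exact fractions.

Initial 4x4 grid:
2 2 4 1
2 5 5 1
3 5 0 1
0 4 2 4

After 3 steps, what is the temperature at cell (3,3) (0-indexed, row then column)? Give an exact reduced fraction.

Step 1: cell (3,3) = 7/3
Step 2: cell (3,3) = 19/9
Step 3: cell (3,3) = 4871/2160
Full grid after step 3:
  229/80 2373/800 6623/2400 349/144
  1751/600 6007/2000 5483/2000 1417/600
  5027/1800 3469/1200 15773/6000 161/72
  5819/2160 19493/7200 3601/1440 4871/2160

Answer: 4871/2160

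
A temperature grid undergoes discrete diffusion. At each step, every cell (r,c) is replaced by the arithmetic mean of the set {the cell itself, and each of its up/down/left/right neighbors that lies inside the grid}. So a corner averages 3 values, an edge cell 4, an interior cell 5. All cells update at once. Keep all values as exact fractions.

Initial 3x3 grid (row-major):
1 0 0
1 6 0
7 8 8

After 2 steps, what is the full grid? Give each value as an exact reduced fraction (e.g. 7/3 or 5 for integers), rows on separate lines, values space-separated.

Answer: 37/18 65/48 7/4
51/16 77/20 71/24
49/9 251/48 193/36

Derivation:
After step 1:
  2/3 7/4 0
  15/4 3 7/2
  16/3 29/4 16/3
After step 2:
  37/18 65/48 7/4
  51/16 77/20 71/24
  49/9 251/48 193/36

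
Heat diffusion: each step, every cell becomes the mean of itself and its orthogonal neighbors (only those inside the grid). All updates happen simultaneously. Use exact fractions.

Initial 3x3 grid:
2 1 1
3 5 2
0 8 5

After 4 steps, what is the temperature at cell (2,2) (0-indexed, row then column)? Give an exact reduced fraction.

Answer: 53069/14400

Derivation:
Step 1: cell (2,2) = 5
Step 2: cell (2,2) = 17/4
Step 3: cell (2,2) = 947/240
Step 4: cell (2,2) = 53069/14400
Full grid after step 4:
  12923/4800 2366507/864000 183023/64800
  1336691/432000 190739/60000 2834507/864000
  28181/8100 1577441/432000 53069/14400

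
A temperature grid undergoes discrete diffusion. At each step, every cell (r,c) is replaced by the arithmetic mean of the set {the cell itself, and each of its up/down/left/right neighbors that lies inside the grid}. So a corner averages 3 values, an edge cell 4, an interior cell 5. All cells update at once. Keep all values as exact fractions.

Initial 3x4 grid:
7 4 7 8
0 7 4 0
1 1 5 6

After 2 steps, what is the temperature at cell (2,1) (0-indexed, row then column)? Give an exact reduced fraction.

Step 1: cell (2,1) = 7/2
Step 2: cell (2,1) = 341/120
Full grid after step 2:
  41/9 283/60 27/5 61/12
  677/240 213/50 441/100 533/120
  95/36 341/120 473/120 73/18

Answer: 341/120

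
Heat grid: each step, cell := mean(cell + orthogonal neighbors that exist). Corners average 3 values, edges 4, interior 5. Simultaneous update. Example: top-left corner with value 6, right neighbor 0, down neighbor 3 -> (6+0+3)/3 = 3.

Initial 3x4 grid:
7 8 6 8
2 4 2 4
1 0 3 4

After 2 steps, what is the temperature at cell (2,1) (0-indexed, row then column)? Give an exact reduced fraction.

Answer: 169/80

Derivation:
Step 1: cell (2,1) = 2
Step 2: cell (2,1) = 169/80
Full grid after step 2:
  185/36 1267/240 441/80 11/2
  401/120 15/4 79/20 539/120
  13/6 169/80 703/240 125/36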